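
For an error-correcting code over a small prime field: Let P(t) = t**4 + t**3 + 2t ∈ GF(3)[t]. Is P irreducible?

No

Check for roots in GF(3): P(0) = 0 → root; P(1) = 1; P(2) = 1.
P(0) = 0, so (t) divides P(t); P is reducible.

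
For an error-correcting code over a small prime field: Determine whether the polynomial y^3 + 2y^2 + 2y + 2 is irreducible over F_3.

Yes

Write m(y) = y^3 + 2y^2 + 2y + 2.
Check for roots in F_3: m(0) = 2; m(1) = 1; m(2) = 1.
No roots. A degree-3 polynomial over a field with no linear factor is irreducible.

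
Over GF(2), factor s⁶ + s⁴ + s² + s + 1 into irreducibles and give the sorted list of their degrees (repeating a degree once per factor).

6

Write g(s) = s⁶ + s⁴ + s² + s + 1.
Roots in GF(2): g(0) = 1; g(1) = 1.
Complete factorization: g(s) = (s⁶ + s⁴ + s² + s + 1).
Factor degrees with multiplicity: 6 = 6.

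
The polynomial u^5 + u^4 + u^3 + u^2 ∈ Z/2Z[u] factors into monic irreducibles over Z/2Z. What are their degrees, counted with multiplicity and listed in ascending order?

1, 1, 1, 1, 1

Write h(u) = u^5 + u^4 + u^3 + u^2.
Roots in Z/2Z: h(0) = 0 → root; h(1) = 0 → root.
Linear factors from roots: (u), (u + 1).
Complete factorization: h(u) = (u)^2·(u + 1)^3.
Factor degrees with multiplicity: 1 + 1 + 1 + 1 + 1 = 5.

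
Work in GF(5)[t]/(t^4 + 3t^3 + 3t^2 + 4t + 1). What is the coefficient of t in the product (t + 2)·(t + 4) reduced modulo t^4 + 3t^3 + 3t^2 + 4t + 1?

1

Multiply in GF(5)[t]: (t + 2)·(t + 4) = t^2 + t + 3.
Reduced: t^2 + t + 3.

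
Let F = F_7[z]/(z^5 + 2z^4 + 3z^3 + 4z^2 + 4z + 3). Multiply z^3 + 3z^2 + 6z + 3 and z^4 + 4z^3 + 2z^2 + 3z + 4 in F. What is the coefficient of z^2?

6

Multiply in F_7[z]: (z^3 + 3z^2 + 6z + 3)·(z^4 + 4z^3 + 2z^2 + 3z + 4) = z^7 + 6z^5 + z^4 + 2z^3 + z^2 + 5z + 5.
Reduce using z^5 ≡ 5z^4 + 4z^3 + 3z^2 + 3z + 4 (mod z^5 + 2z^4 + 3z^3 + 4z^2 + 4z + 3).
Reduced: 3z^4 + 6z^3 + 6z^2 + 4z + 5.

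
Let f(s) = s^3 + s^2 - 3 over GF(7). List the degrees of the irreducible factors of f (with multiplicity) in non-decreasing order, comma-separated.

Linear factors from roots: (s + 3), (s + 2).
Complete factorization: f(s) = (s + 2)·(s + 3)^2.
Factor degrees with multiplicity: 1 + 1 + 1 = 3.

1, 1, 1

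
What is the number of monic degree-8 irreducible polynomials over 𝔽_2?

30

Gauss's count: N_{2}(8) = (1/8) Σ_{d|8} μ(8/d)·2^d.
Divisors of 8: 1, 2, 4, 8; μ(8/d) for each: 0, 0, -1, 1.
Σ = − 2^4 + 2^8 = 240.
N = 240/8 = 30.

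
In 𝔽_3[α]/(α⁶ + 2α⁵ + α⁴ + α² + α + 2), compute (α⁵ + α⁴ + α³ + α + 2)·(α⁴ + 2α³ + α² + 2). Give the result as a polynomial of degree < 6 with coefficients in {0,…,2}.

2α^5 + α^4 + 2α^2 + 1

Multiply in 𝔽_3[α]: (α⁵ + α⁴ + α³ + α + 2)·(α⁴ + 2α³ + α² + 2) = α⁹ + α⁷ + α⁵ + α³ + 2α² + 2α + 1.
Reduce using α⁶ ≡ α⁵ + 2α⁴ + 2α² + 2α + 1 (mod α⁶ + 2α⁵ + α⁴ + α² + α + 2).
Reduced: 2α⁵ + α⁴ + 2α² + 1.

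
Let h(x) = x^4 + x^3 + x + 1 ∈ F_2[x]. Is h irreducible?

Check for roots in F_2: h(0) = 1; h(1) = 0 → root.
h(1) = 0, so (x − 1) divides h(x); h is reducible.

No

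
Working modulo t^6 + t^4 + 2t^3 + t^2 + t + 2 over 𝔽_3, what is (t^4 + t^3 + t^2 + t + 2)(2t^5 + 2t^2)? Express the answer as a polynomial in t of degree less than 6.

2t^2 + 2t + 1

Multiply in 𝔽_3[t]: (t^4 + t^3 + t^2 + t + 2)·(2t^5 + 2t^2) = 2t^9 + 2t^8 + 2t^7 + t^6 + 2t^4 + 2t^3 + t^2.
Reduce using t^6 ≡ 2t^4 + t^3 + 2t^2 + 2t + 1 (mod t^6 + t^4 + 2t^3 + t^2 + t + 2).
Reduced: 2t^2 + 2t + 1.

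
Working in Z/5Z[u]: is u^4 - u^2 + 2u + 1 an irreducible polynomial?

Yes

Write g(u) = u^4 - u^2 + 2u + 1.
Check for roots in Z/5Z: g(0) = 1; g(1) = 3; g(2) = 2; g(3) = 4; g(4) = 4.
No roots, so no linear factors.
Degree-2 irreducible divisors: test the 10 monic irreducibles of degree 2 over GF(5).
None of them divide g (all give nonzero remainder).
No irreducible factor of degree ≤ 2 exists, so g is irreducible over GF(5).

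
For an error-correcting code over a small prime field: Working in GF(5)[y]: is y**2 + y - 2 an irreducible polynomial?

Write h(y) = y**2 + y - 2.
Check for roots in GF(5): h(0) = 3; h(1) = 0 → root; h(2) = 4; h(3) = 0 → root; h(4) = 3.
h(1) = 0, so (y − 1) divides h(y); h is reducible.

No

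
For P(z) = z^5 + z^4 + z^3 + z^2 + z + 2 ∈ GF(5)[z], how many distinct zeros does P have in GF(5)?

1

Evaluate at each of the 5 elements of GF(5):
P(0) = 2; P(1) = 2; P(2) = 4; P(3) = 0 → root; P(4) = 1.
Roots: {3}.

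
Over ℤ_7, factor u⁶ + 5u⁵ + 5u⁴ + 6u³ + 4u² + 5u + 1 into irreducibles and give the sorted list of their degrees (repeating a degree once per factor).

6

Write g(u) = u⁶ + 5u⁵ + 5u⁴ + 6u³ + 4u² + 5u + 1.
Complete factorization: g(u) = (u⁶ + 5u⁵ + 5u⁴ + 6u³ + 4u² + 5u + 1).
Factor degrees with multiplicity: 6 = 6.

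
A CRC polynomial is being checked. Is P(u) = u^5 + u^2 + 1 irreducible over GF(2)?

Check for roots in GF(2): P(0) = 1; P(1) = 1.
No roots, so no linear factors.
Monic irreducibles of degree 2 over GF(2): u^2 + u + 1.
None of them divide P (all give nonzero remainder).
No irreducible factor of degree ≤ 2 exists, so P is irreducible over GF(2).

Yes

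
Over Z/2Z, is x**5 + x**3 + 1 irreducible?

Yes

Write h(x) = x**5 + x**3 + 1.
Check for roots in Z/2Z: h(0) = 1; h(1) = 1.
No roots, so no linear factors.
Monic irreducibles of degree 2 over GF(2): x**2 + x + 1.
None of them divide h (all give nonzero remainder).
No irreducible factor of degree ≤ 2 exists, so h is irreducible over GF(2).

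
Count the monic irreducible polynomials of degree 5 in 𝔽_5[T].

624

Gauss's count: N_{5}(5) = (1/5) Σ_{d|5} μ(5/d)·5^d.
Divisors of 5: 1, 5; μ(5/d) for each: -1, 1.
Σ = − 5^1 + 5^5 = 3120.
N = 3120/5 = 624.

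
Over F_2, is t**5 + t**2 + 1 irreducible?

Yes

Write h(t) = t**5 + t**2 + 1.
Check for roots in F_2: h(0) = 1; h(1) = 1.
No roots, so no linear factors.
Monic irreducibles of degree 2 over GF(2): t**2 + t + 1.
None of them divide h (all give nonzero remainder).
No irreducible factor of degree ≤ 2 exists, so h is irreducible over GF(2).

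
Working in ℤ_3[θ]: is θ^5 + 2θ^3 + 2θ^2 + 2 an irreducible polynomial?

Write m(θ) = θ^5 + 2θ^3 + 2θ^2 + 2.
Check for roots in ℤ_3: m(0) = 2; m(1) = 1; m(2) = 1.
No roots, so no linear factors.
Monic irreducibles of degree 2 over GF(3): θ^2 + 1, θ^2 + θ + 2, θ^2 + 2θ + 2.
None of them divide m (all give nonzero remainder).
No irreducible factor of degree ≤ 2 exists, so m is irreducible over GF(3).

Yes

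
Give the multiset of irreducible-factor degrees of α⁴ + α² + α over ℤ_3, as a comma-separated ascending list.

1, 1, 2

Write g(α) = α⁴ + α² + α.
Roots in ℤ_3: g(0) = 0 → root; g(1) = 0 → root; g(2) = 1.
Linear factors from roots: (α), (α + 2).
Complete factorization: g(α) = (α)·(α + 2)·(α² + α + 2).
Factor degrees with multiplicity: 1 + 1 + 2 = 4.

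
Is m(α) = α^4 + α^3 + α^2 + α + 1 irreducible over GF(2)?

Yes

Check for roots in GF(2): m(0) = 1; m(1) = 1.
No roots, so no linear factors.
Monic irreducibles of degree 2 over GF(2): α^2 + α + 1.
None of them divide m (all give nonzero remainder).
No irreducible factor of degree ≤ 2 exists, so m is irreducible over GF(2).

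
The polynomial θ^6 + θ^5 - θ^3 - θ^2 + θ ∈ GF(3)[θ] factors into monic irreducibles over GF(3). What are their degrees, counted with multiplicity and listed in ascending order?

1, 2, 3

Write h(θ) = θ^6 + θ^5 - θ^3 - θ^2 + θ.
Roots in GF(3): h(0) = 0 → root; h(1) = 1; h(2) = 2.
Linear factors from roots: (θ).
Complete factorization: h(θ) = (θ)·(θ^2 + 1)·(θ^3 + θ^2 - θ + 1).
Factor degrees with multiplicity: 1 + 2 + 3 = 6.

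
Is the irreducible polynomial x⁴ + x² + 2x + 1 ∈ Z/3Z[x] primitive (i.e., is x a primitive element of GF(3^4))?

No

Write f(x) = x⁴ + x² + 2x + 1.
|GF(3^4)^×| = 3^4 − 1 = 80. Prime factorization: 80 = 2^4·5.
f is primitive ⇔ x has order 80 in GF(3)[x]/(f), i.e. x^(80/q) ≠ 1 for each prime q | 80.
x^(40) mod f = 1
x^(16) mod f = 2x³ + 2.
Since x^(40) = 1, the order of x divides 40 < 80; not primitive.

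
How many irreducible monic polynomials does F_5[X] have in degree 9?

The number of monic irreducibles of degree 9 over GF(5) is (1/9)·Σ_{d∣9} μ(9/d) 5^d.
Divisors of 9: 1, 3, 9; μ(9/d) for each: 0, -1, 1.
Σ = − 5^3 + 5^9 = 1953000.
N = 1953000/9 = 217000.

217000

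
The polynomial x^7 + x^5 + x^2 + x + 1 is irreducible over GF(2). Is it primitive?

Yes

Write f(x) = x^7 + x^5 + x^2 + x + 1.
|GF(2^7)^×| = 2^7 − 1 = 127. Prime factorization: 127 = 127.
f is primitive ⇔ x has order 127 in GF(2)[x]/(f), i.e. x^(127/q) ≠ 1 for each prime q | 127.
x^(1) mod f = x.
None equal 1, so x has full order 127; f is primitive.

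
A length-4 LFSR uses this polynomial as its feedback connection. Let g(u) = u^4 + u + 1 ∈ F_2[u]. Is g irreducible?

Check for roots in F_2: g(0) = 1; g(1) = 1.
No roots, so no linear factors.
Monic irreducibles of degree 2 over GF(2): u^2 + u + 1.
None of them divide g (all give nonzero remainder).
No irreducible factor of degree ≤ 2 exists, so g is irreducible over GF(2).

Yes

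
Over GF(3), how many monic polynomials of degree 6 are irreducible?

Gauss's count: N_{3}(6) = (1/6) Σ_{d|6} μ(6/d)·3^d.
Divisors of 6: 1, 2, 3, 6; μ(6/d) for each: 1, -1, -1, 1.
Σ = 3^1 − 3^2 − 3^3 + 3^6 = 696.
N = 696/6 = 116.

116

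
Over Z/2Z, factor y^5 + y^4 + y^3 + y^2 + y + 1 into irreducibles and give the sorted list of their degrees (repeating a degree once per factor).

1, 2, 2

Write g(y) = y^5 + y^4 + y^3 + y^2 + y + 1.
Roots in Z/2Z: g(0) = 1; g(1) = 0 → root.
Linear factors from roots: (y + 1).
Complete factorization: g(y) = (y + 1)·(y^2 + y + 1)^2.
Factor degrees with multiplicity: 1 + 2 + 2 = 5.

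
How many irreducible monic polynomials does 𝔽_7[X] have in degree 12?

By the necklace-counting formula, N_7(12) = (1/12) Σ_{d|12} μ(12/d)·7^d.
Divisors of 12: 1, 2, 3, 4, 6, 12; μ(12/d) for each: 0, 1, 0, -1, -1, 1.
Σ = 7^2 − 7^4 − 7^6 + 7^12 = 13841167200.
N = 13841167200/12 = 1153430600.

1153430600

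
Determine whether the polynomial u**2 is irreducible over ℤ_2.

No

Write m(u) = u**2.
Check for roots in ℤ_2: m(0) = 0 → root; m(1) = 1.
m(0) = 0, so (u) divides m(u); m is reducible.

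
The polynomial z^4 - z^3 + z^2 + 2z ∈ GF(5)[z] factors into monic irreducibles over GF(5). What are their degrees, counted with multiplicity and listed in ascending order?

1, 3

Write h(z) = z^4 - z^3 + z^2 + 2z.
Roots in GF(5): h(0) = 0 → root; h(1) = 3; h(2) = 1; h(3) = 4; h(4) = 1.
Linear factors from roots: (z).
Complete factorization: h(z) = (z)·(z^3 - z^2 + z + 2).
Factor degrees with multiplicity: 1 + 3 = 4.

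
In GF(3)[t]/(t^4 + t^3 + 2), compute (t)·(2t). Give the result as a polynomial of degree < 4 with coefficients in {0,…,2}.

2t^2

Multiply in GF(3)[t]: (t)·(2t) = 2t^2.
Reduced: 2t^2.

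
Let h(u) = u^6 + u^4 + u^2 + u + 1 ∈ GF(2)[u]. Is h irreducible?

Check for roots in GF(2): h(0) = 1; h(1) = 1.
No roots, so no linear factors.
Monic irreducibles of degree 2 over GF(2): u^2 + u + 1.
None of them divide h (all give nonzero remainder).
Monic irreducibles of degree 3 over GF(2): u^3 + u + 1, u^3 + u^2 + 1.
None of them divide h (all give nonzero remainder).
No irreducible factor of degree ≤ 3 exists, so h is irreducible over GF(2).

Yes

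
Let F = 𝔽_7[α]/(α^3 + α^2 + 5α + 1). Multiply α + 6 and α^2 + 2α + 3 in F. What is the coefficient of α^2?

Multiply in 𝔽_7[α]: (α + 6)·(α^2 + 2α + 3) = α^3 + α^2 + α + 4.
Reduce using α^3 ≡ 6α^2 + 2α + 6 (mod α^3 + α^2 + 5α + 1).
Reduced: 3α + 3.

0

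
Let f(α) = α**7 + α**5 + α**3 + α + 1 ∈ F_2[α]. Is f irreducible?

Yes

Check for roots in F_2: f(0) = 1; f(1) = 1.
No roots, so no linear factors.
Monic irreducibles of degree 2 over GF(2): α**2 + α + 1.
None of them divide f (all give nonzero remainder).
Monic irreducibles of degree 3 over GF(2): α**3 + α + 1, α**3 + α**2 + 1.
None of them divide f (all give nonzero remainder).
No irreducible factor of degree ≤ 3 exists, so f is irreducible over GF(2).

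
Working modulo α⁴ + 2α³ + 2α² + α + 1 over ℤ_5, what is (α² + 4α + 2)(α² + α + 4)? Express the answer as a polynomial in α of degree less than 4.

Multiply in ℤ_5[α]: (α² + 4α + 2)·(α² + α + 4) = α⁴ + 3α + 3.
Reduce using α⁴ ≡ 3α³ + 3α² + 4α + 4 (mod α⁴ + 2α³ + 2α² + α + 1).
Reduced: 3α³ + 3α² + 2α + 2.

3α^3 + 3α^2 + 2α + 2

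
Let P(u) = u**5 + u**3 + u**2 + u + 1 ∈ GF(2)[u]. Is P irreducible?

Check for roots in GF(2): P(0) = 1; P(1) = 1.
No roots, so no linear factors.
Monic irreducibles of degree 2 over GF(2): u**2 + u + 1.
None of them divide P (all give nonzero remainder).
No irreducible factor of degree ≤ 2 exists, so P is irreducible over GF(2).

Yes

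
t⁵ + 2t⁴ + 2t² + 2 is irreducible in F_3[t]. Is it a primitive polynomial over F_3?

Write f(t) = t⁵ + 2t⁴ + 2t² + 2.
|GF(3^5)^×| = 3^5 − 1 = 242. Prime factorization: 242 = 2·11^2.
f is primitive ⇔ t has order 242 in GF(3)[t]/(f), i.e. t^(242/q) ≠ 1 for each prime q | 242.
t^(121) mod f = 1
t^(22) mod f = t⁴ + t³ + 2t².
Since t^(121) = 1, the order of t divides 121 < 242; not primitive.

No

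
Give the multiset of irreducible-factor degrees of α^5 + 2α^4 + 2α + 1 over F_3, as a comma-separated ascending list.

Write h(α) = α^5 + 2α^4 + 2α + 1.
Roots in F_3: h(0) = 1; h(1) = 0 → root; h(2) = 0 → root.
Linear factors from roots: (α + 2), (α + 1).
Complete factorization: h(α) = (α + 1)·(α + 2)^2·(α^2 + 1).
Factor degrees with multiplicity: 1 + 1 + 1 + 2 = 5.

1, 1, 1, 2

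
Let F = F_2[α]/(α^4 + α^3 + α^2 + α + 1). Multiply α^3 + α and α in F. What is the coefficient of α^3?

Multiply in F_2[α]: (α^3 + α)·(α) = α^4 + α^2.
Reduce using α^4 ≡ α^3 + α^2 + α + 1 (mod α^4 + α^3 + α^2 + α + 1).
Reduced: α^3 + α + 1.

1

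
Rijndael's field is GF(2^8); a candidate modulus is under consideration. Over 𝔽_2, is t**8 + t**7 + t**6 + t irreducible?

Write f(t) = t**8 + t**7 + t**6 + t.
Check for roots in 𝔽_2: f(0) = 0 → root; f(1) = 0 → root.
f(0) = 0, so (t) divides f(t); f is reducible.

No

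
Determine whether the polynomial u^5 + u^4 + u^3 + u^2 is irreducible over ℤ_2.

No

Write h(u) = u^5 + u^4 + u^3 + u^2.
Check for roots in ℤ_2: h(0) = 0 → root; h(1) = 0 → root.
h(0) = 0, so (u) divides h(u); h is reducible.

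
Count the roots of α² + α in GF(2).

2

Write g(α) = α² + α.
Evaluate at each of the 2 elements of GF(2):
g(0) = 0 → root; g(1) = 0 → root.
Roots: {0, 1}.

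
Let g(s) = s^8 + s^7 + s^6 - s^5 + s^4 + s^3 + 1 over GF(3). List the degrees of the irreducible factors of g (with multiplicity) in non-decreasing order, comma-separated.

Roots in GF(3): g(0) = 1; g(1) = 2; g(2) = 0 → root.
Linear factors from roots: (s + 1).
Complete factorization: g(s) = (s + 1)·(s^2 - s - 1)^2·(s^3 - s^2 + 1).
Factor degrees with multiplicity: 1 + 2 + 2 + 3 = 8.

1, 2, 2, 3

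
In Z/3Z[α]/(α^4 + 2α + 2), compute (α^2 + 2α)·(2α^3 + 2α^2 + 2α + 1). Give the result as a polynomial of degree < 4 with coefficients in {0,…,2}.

α^2 + α

Multiply in Z/3Z[α]: (α^2 + 2α)·(2α^3 + 2α^2 + 2α + 1) = 2α^5 + 2α^2 + 2α.
Reduce using α^4 ≡ α + 1 (mod α^4 + 2α + 2).
Reduced: α^2 + α.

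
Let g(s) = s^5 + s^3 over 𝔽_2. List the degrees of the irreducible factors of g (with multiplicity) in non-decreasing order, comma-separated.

Roots in 𝔽_2: g(0) = 0 → root; g(1) = 0 → root.
Linear factors from roots: (s), (s + 1).
Complete factorization: g(s) = (s + 1)^2·(s)^3.
Factor degrees with multiplicity: 1 + 1 + 1 + 1 + 1 = 5.

1, 1, 1, 1, 1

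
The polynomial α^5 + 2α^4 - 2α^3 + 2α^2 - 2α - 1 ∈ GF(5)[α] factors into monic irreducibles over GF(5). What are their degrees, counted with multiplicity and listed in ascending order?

1, 4

Write h(α) = α^5 + 2α^4 - 2α^3 + 2α^2 - 2α - 1.
Roots in GF(5): h(0) = 4; h(1) = 0 → root; h(2) = 1; h(3) = 2; h(4) = 1.
Linear factors from roots: (α - 1).
Complete factorization: h(α) = (α - 1)·(α^4 - 2α^3 + α^2 - 2α + 1).
Factor degrees with multiplicity: 1 + 4 = 5.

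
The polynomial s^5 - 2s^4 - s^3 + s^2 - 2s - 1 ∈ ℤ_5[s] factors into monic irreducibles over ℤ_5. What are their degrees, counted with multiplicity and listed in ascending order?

1, 2, 2

Write g(s) = s^5 - 2s^4 - s^3 + s^2 - 2s - 1.
Roots in ℤ_5: g(0) = 4; g(1) = 1; g(2) = 1; g(3) = 1; g(4) = 0 → root.
Linear factors from roots: (s + 1).
Complete factorization: g(s) = (s + 1)·(s^2 - 2s - 1)·(s^2 - s + 1).
Factor degrees with multiplicity: 1 + 2 + 2 = 5.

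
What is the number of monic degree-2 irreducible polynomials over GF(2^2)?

By the necklace-counting formula, N_4(2) = (1/2) Σ_{d|2} μ(2/d)·4^d.
Divisors of 2: 1, 2; μ(2/d) for each: -1, 1.
Σ = − 4^1 + 4^2 = 12.
N = 12/2 = 6.

6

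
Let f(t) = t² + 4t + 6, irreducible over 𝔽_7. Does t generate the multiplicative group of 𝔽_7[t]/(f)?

|GF(7^2)^×| = 7^2 − 1 = 48. Prime factorization: 48 = 2^4·3.
f is primitive ⇔ t has order 48 in GF(7)[t]/(f), i.e. t^(48/q) ≠ 1 for each prime q | 48.
t^(24) mod f = 6.
t^(16) mod f = 1
Since t^(16) = 1, the order of t divides 16 < 48; not primitive.

No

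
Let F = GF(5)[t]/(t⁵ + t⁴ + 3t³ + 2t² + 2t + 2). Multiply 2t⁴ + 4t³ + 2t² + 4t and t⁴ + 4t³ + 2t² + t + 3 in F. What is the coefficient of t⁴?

1

Multiply in GF(5)[t]: (2t⁴ + 4t³ + 2t² + 4t)·(t⁴ + 4t³ + 2t² + t + 3) = 2t⁸ + 2t⁷ + 2t⁶ + 2t⁵ + 2t³ + 2t.
Reduce using t⁵ ≡ 4t⁴ + 2t³ + 3t² + 3t + 3 (mod t⁵ + t⁴ + 3t³ + 2t² + 2t + 2).
Reduced: t⁴ + 4t² + t + 1.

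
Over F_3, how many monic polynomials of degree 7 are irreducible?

By the necklace-counting formula, N_3(7) = (1/7) Σ_{d|7} μ(7/d)·3^d.
Divisors of 7: 1, 7; μ(7/d) for each: -1, 1.
Σ = − 3^1 + 3^7 = 2184.
N = 2184/7 = 312.

312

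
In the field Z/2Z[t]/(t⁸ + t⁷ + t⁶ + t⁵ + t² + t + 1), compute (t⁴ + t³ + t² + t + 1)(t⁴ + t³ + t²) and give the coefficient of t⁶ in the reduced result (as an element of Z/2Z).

Multiply in Z/2Z[t]: (t⁴ + t³ + t² + t + 1)·(t⁴ + t³ + t²) = t⁸ + t⁶ + t⁵ + t⁴ + t².
Reduce using t⁸ ≡ t⁷ + t⁶ + t⁵ + t² + t + 1 (mod t⁸ + t⁷ + t⁶ + t⁵ + t² + t + 1).
Reduced: t⁷ + t⁴ + t + 1.

0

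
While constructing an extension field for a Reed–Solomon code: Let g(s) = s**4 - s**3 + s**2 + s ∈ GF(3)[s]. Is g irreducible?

Check for roots in GF(3): g(0) = 0 → root; g(1) = 2; g(2) = 2.
g(0) = 0, so (s) divides g(s); g is reducible.

No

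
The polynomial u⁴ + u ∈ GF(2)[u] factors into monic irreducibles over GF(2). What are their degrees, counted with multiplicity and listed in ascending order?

1, 1, 2

Write g(u) = u⁴ + u.
Roots in GF(2): g(0) = 0 → root; g(1) = 0 → root.
Linear factors from roots: (u), (u + 1).
Complete factorization: g(u) = (u)·(u + 1)·(u² + u + 1).
Factor degrees with multiplicity: 1 + 1 + 2 = 4.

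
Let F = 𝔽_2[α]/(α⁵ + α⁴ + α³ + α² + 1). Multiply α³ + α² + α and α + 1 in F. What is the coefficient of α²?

Multiply in 𝔽_2[α]: (α³ + α² + α)·(α + 1) = α⁴ + α.
Reduced: α⁴ + α.

0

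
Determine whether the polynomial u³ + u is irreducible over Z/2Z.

Write P(u) = u³ + u.
Check for roots in Z/2Z: P(0) = 0 → root; P(1) = 0 → root.
P(0) = 0, so (u) divides P(u); P is reducible.

No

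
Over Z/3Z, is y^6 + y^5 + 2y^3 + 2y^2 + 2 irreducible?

Write m(y) = y^6 + y^5 + 2y^3 + 2y^2 + 2.
Check for roots in Z/3Z: m(0) = 2; m(1) = 2; m(2) = 2.
No roots, so no linear factors.
Monic irreducibles of degree 2 over GF(3): y^2 + 1, y^2 + y + 2, y^2 + 2y + 2.
None of them divide m (all give nonzero remainder).
Degree-3 irreducible divisors: test the 8 monic irreducibles of degree 3 over GF(3).
None of them divide m (all give nonzero remainder).
No irreducible factor of degree ≤ 3 exists, so m is irreducible over GF(3).

Yes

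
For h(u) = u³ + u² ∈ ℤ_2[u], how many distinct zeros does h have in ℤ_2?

Evaluate at each of the 2 elements of ℤ_2:
h(0) = 0 → root; h(1) = 0 → root.
Roots: {0, 1}.

2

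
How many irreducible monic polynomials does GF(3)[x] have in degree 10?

5880

The number of monic irreducibles of degree 10 over GF(3) is (1/10)·Σ_{d∣10} μ(10/d) 3^d.
Divisors of 10: 1, 2, 5, 10; μ(10/d) for each: 1, -1, -1, 1.
Σ = 3^1 − 3^2 − 3^5 + 3^10 = 58800.
N = 58800/10 = 5880.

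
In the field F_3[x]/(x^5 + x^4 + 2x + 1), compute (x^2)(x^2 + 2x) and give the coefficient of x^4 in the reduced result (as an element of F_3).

Multiply in F_3[x]: (x^2)·(x^2 + 2x) = x^4 + 2x^3.
Reduced: x^4 + 2x^3.

1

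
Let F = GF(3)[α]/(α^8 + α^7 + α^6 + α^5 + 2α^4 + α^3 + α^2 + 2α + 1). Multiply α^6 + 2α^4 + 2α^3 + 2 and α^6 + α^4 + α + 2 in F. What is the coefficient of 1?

2

Multiply in GF(3)[α]: (α^6 + 2α^4 + 2α^3 + 2)·(α^6 + α^4 + α + 2) = α^12 + 2α^9 + 2α^8 + α^6 + 2α^5 + 2α^4 + α^3 + 2α + 1.
Reduce using α^8 ≡ 2α^7 + 2α^6 + 2α^5 + α^4 + 2α^3 + 2α^2 + α + 2 (mod α^8 + α^7 + α^6 + α^5 + 2α^4 + α^3 + α^2 + 2α + 1).
Reduced: α^5 + α^3 + 2α + 2.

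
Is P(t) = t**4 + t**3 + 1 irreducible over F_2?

Check for roots in F_2: P(0) = 1; P(1) = 1.
No roots, so no linear factors.
Monic irreducibles of degree 2 over GF(2): t**2 + t + 1.
None of them divide P (all give nonzero remainder).
No irreducible factor of degree ≤ 2 exists, so P is irreducible over GF(2).

Yes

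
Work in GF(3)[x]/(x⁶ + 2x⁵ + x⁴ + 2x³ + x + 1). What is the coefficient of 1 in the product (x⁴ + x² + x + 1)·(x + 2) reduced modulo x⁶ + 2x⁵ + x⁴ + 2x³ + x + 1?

2

Multiply in GF(3)[x]: (x⁴ + x² + x + 1)·(x + 2) = x⁵ + 2x⁴ + x³ + 2.
Reduced: x⁵ + 2x⁴ + x³ + 2.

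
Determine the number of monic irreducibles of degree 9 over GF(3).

2184

Gauss's count: N_{3}(9) = (1/9) Σ_{d|9} μ(9/d)·3^d.
Divisors of 9: 1, 3, 9; μ(9/d) for each: 0, -1, 1.
Σ = − 3^3 + 3^9 = 19656.
N = 19656/9 = 2184.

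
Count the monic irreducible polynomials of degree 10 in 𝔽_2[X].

By the necklace-counting formula, N_2(10) = (1/10) Σ_{d|10} μ(10/d)·2^d.
Divisors of 10: 1, 2, 5, 10; μ(10/d) for each: 1, -1, -1, 1.
Σ = 2^1 − 2^2 − 2^5 + 2^10 = 990.
N = 990/10 = 99.

99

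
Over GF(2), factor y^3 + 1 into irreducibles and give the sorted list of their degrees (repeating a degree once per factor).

Write f(y) = y^3 + 1.
Roots in GF(2): f(0) = 1; f(1) = 0 → root.
Linear factors from roots: (y + 1).
Complete factorization: f(y) = (y + 1)·(y^2 + y + 1).
Factor degrees with multiplicity: 1 + 2 = 3.

1, 2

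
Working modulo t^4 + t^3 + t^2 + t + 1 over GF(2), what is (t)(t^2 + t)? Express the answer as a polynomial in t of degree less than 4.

Multiply in GF(2)[t]: (t)·(t^2 + t) = t^3 + t^2.
Reduced: t^3 + t^2.

t^3 + t^2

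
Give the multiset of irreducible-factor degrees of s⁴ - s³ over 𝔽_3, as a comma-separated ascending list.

Write g(s) = s⁴ - s³.
Roots in 𝔽_3: g(0) = 0 → root; g(1) = 0 → root; g(2) = 2.
Linear factors from roots: (s), (s - 1).
Complete factorization: g(s) = (s - 1)·(s)^3.
Factor degrees with multiplicity: 1 + 1 + 1 + 1 = 4.

1, 1, 1, 1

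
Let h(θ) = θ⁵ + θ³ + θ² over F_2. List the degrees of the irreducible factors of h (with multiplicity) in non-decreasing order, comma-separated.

1, 1, 3

Roots in F_2: h(0) = 0 → root; h(1) = 1.
Linear factors from roots: (θ).
Complete factorization: h(θ) = (θ)^2·(θ³ + θ + 1).
Factor degrees with multiplicity: 1 + 1 + 3 = 5.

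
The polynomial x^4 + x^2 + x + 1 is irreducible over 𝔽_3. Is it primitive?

Write f(x) = x^4 + x^2 + x + 1.
|GF(3^4)^×| = 3^4 − 1 = 80. Prime factorization: 80 = 2^4·5.
f is primitive ⇔ x has order 80 in GF(3)[x]/(f), i.e. x^(80/q) ≠ 1 for each prime q | 80.
x^(40) mod f = 1
x^(16) mod f = x^3 + 2.
Since x^(40) = 1, the order of x divides 40 < 80; not primitive.

No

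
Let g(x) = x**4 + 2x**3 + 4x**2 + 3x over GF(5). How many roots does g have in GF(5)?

Evaluate at each of the 5 elements of GF(5):
g(0) = 0 → root; g(1) = 0 → root; g(2) = 4; g(3) = 0 → root; g(4) = 0 → root.
Roots: {0, 1, 3, 4}.

4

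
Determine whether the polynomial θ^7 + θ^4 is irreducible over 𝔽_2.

Write m(θ) = θ^7 + θ^4.
Check for roots in 𝔽_2: m(0) = 0 → root; m(1) = 0 → root.
m(0) = 0, so (θ) divides m(θ); m is reducible.

No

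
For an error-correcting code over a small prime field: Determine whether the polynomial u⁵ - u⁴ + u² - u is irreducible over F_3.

No

Write m(u) = u⁵ - u⁴ + u² - u.
Check for roots in F_3: m(0) = 0 → root; m(1) = 0 → root; m(2) = 0 → root.
m(0) = 0, so (u) divides m(u); m is reducible.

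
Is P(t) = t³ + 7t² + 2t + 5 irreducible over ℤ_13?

Yes

Check each element of ℤ_13 for a root: P(0)=5, P(1)=2, P(2)=6, P(3)=10, P(4)=7, P(5)=3, P(6)=4, P(7)=3, P(8)=6, P(9)=6, P(10)=9, P(11)=8, P(12)=9.
No roots. A degree-3 polynomial over a field with no linear factor is irreducible.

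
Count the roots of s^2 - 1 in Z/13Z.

2

Write g(s) = s^2 - 1.
Evaluate at each of the 13 elements of Z/13Z:
g(0) = 12; g(1) = 0 → root; g(2) = 3; g(3) = 8; g(4) = 2; g(5) = 11; g(6) = 9; g(7) = 9; g(8) = 11; g(9) = 2; g(10) = 8; g(11) = 3; g(12) = 0 → root.
Roots: {1, 12}.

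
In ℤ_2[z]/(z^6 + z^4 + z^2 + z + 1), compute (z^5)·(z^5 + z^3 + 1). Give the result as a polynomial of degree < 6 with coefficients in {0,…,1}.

Multiply in ℤ_2[z]: (z^5)·(z^5 + z^3 + 1) = z^10 + z^8 + z^5.
Reduce using z^6 ≡ z^4 + z^2 + z + 1 (mod z^6 + z^4 + z^2 + z + 1).
Reduced: z^2 + z + 1.

z^2 + z + 1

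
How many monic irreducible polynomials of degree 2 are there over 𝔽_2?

1

By the necklace-counting formula, N_2(2) = (1/2) Σ_{d|2} μ(2/d)·2^d.
Divisors of 2: 1, 2; μ(2/d) for each: -1, 1.
Σ = − 2^1 + 2^2 = 2.
N = 2/2 = 1.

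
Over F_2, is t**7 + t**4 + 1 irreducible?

Write g(t) = t**7 + t**4 + 1.
Check for roots in F_2: g(0) = 1; g(1) = 1.
No roots, so no linear factors.
Monic irreducibles of degree 2 over GF(2): t**2 + t + 1.
None of them divide g (all give nonzero remainder).
Monic irreducibles of degree 3 over GF(2): t**3 + t + 1, t**3 + t**2 + 1.
None of them divide g (all give nonzero remainder).
No irreducible factor of degree ≤ 3 exists, so g is irreducible over GF(2).

Yes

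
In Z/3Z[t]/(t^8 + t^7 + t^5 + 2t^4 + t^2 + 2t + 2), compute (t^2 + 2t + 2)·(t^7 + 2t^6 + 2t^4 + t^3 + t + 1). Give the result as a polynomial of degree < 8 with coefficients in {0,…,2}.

Multiply in Z/3Z[t]: (t^2 + 2t + 2)·(t^7 + 2t^6 + 2t^4 + t^3 + t + 1) = t^9 + t^8 + 2t^5 + t + 2.
Reduce using t^8 ≡ 2t^7 + 2t^5 + t^4 + 2t^2 + t + 1 (mod t^8 + t^7 + t^5 + 2t^4 + t^2 + 2t + 2).
Reduced: 2t^6 + 2t^3 + t^2 + 2t + 2.

2t^6 + 2t^3 + t^2 + 2t + 2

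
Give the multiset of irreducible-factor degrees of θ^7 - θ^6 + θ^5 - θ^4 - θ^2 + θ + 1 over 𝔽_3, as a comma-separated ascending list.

Write g(θ) = θ^7 - θ^6 + θ^5 - θ^4 - θ^2 + θ + 1.
Roots in 𝔽_3: g(0) = 1; g(1) = 1; g(2) = 1.
Complete factorization: g(θ) = (θ^7 - θ^6 + θ^5 - θ^4 - θ^2 + θ + 1).
Factor degrees with multiplicity: 7 = 7.

7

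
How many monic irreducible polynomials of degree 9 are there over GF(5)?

By the necklace-counting formula, N_5(9) = (1/9) Σ_{d|9} μ(9/d)·5^d.
Divisors of 9: 1, 3, 9; μ(9/d) for each: 0, -1, 1.
Σ = − 5^3 + 5^9 = 1953000.
N = 1953000/9 = 217000.

217000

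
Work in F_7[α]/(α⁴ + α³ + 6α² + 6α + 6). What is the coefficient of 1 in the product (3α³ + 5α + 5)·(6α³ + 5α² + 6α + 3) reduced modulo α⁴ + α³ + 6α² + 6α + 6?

Multiply in F_7[α]: (3α³ + 5α + 5)·(6α³ + 5α² + 6α + 3) = 4α⁶ + α⁵ + 6α⁴ + α³ + 6α² + 3α + 1.
Reduce using α⁴ ≡ 6α³ + α² + α + 1 (mod α⁴ + α³ + 6α² + 6α + 6).
Reduced: 3α³ + 6α² + 6α.

0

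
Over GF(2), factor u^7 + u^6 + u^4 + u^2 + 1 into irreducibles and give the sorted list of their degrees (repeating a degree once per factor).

7

Write h(u) = u^7 + u^6 + u^4 + u^2 + 1.
Roots in GF(2): h(0) = 1; h(1) = 1.
Complete factorization: h(u) = (u^7 + u^6 + u^4 + u^2 + 1).
Factor degrees with multiplicity: 7 = 7.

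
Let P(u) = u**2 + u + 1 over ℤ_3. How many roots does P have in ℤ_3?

1

Evaluate at each of the 3 elements of ℤ_3:
P(0) = 1; P(1) = 0 → root; P(2) = 1.
Roots: {1}.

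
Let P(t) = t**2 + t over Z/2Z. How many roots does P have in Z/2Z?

2

Evaluate at each of the 2 elements of Z/2Z:
P(0) = 0 → root; P(1) = 0 → root.
Roots: {0, 1}.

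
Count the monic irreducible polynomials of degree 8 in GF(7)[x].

720300

x^(7^8) − x is the product of all monic irreducibles of degree dividing 8; Möbius inversion gives N = (1/8) Σ μ(8/d)·7^d.
Divisors of 8: 1, 2, 4, 8; μ(8/d) for each: 0, 0, -1, 1.
Σ = − 7^4 + 7^8 = 5762400.
N = 5762400/8 = 720300.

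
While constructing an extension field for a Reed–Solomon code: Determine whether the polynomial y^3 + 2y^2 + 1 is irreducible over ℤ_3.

Write g(y) = y^3 + 2y^2 + 1.
Check for roots in ℤ_3: g(0) = 1; g(1) = 1; g(2) = 2.
No roots. A degree-3 polynomial over a field with no linear factor is irreducible.

Yes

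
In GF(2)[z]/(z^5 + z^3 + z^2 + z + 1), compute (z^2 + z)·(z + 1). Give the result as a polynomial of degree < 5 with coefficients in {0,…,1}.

z^3 + z

Multiply in GF(2)[z]: (z^2 + z)·(z + 1) = z^3 + z.
Reduced: z^3 + z.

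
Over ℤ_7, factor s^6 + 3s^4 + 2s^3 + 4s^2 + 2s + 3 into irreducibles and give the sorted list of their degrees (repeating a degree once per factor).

1, 1, 1, 3

Write h(s) = s^6 + 3s^4 + 2s^3 + 4s^2 + 2s + 3.
Linear factors from roots: (s + 4), (s + 1).
Complete factorization: h(s) = (s + 1)·(s + 4)^2·(s^3 + 5s^2 + 4s + 5).
Factor degrees with multiplicity: 1 + 1 + 1 + 3 = 6.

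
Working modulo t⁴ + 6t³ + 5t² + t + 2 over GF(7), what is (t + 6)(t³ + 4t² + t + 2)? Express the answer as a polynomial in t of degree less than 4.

Multiply in GF(7)[t]: (t + 6)·(t³ + 4t² + t + 2) = t⁴ + 3t³ + 4t² + t + 5.
Reduce using t⁴ ≡ t³ + 2t² + 6t + 5 (mod t⁴ + 6t³ + 5t² + t + 2).
Reduced: 4t³ + 6t² + 3.

4t^3 + 6t^2 + 3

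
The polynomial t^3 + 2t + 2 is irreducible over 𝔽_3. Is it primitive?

No

Write f(t) = t^3 + 2t + 2.
|GF(3^3)^×| = 3^3 − 1 = 26. Prime factorization: 26 = 2·13.
f is primitive ⇔ t has order 26 in GF(3)[t]/(f), i.e. t^(26/q) ≠ 1 for each prime q | 26.
t^(13) mod f = 1
t^(2) mod f = t^2.
Since t^(13) = 1, the order of t divides 13 < 26; not primitive.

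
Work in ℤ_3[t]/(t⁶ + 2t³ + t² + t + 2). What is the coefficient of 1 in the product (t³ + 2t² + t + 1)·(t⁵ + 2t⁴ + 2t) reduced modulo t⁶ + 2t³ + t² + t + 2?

Multiply in ℤ_3[t]: (t³ + 2t² + t + 1)·(t⁵ + 2t⁴ + 2t) = t⁸ + t⁷ + 2t⁶ + t⁴ + t³ + 2t² + 2t.
Reduce using t⁶ ≡ t³ + 2t² + 2t + 1 (mod t⁶ + 2t³ + t² + t + 2).
Reduced: t⁵ + t⁴ + t³ + t + 2.

2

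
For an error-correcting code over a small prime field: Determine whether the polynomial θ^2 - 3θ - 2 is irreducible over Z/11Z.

Yes

Write P(θ) = θ^2 - 3θ - 2.
Check each element of Z/11Z for a root: P(0)=9, P(1)=7, P(2)=7, P(3)=9, P(4)=2, P(5)=8, P(6)=5, P(7)=4, P(8)=5, P(9)=8, P(10)=2.
No roots. A degree-2 polynomial over a field with no linear factor is irreducible.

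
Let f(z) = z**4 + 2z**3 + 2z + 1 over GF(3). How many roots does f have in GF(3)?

Evaluate at each of the 3 elements of GF(3):
f(0) = 1; f(1) = 0 → root; f(2) = 1.
Roots: {1}.

1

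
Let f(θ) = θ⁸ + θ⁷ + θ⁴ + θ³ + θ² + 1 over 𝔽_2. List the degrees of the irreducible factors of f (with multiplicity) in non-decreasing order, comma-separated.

1, 1, 2, 4

Roots in 𝔽_2: f(0) = 1; f(1) = 0 → root.
Linear factors from roots: (θ + 1).
Complete factorization: f(θ) = (θ + 1)^2·(θ² + θ + 1)·(θ⁴ + θ + 1).
Factor degrees with multiplicity: 1 + 1 + 2 + 4 = 8.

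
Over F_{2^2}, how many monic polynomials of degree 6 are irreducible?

The number of monic irreducibles of degree 6 over GF(4) is (1/6)·Σ_{d∣6} μ(6/d) 4^d.
Divisors of 6: 1, 2, 3, 6; μ(6/d) for each: 1, -1, -1, 1.
Σ = 4^1 − 4^2 − 4^3 + 4^6 = 4020.
N = 4020/6 = 670.

670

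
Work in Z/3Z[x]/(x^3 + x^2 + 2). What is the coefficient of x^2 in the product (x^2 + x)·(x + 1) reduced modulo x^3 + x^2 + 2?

1

Multiply in Z/3Z[x]: (x^2 + x)·(x + 1) = x^3 + 2x^2 + x.
Reduce using x^3 ≡ 2x^2 + 1 (mod x^3 + x^2 + 2).
Reduced: x^2 + x + 1.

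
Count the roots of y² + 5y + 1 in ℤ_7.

Write f(y) = y² + 5y + 1.
Evaluate at each of the 7 elements of ℤ_7:
f(0) = 1; f(1) = 0 → root; f(2) = 1; f(3) = 4; f(4) = 2; f(5) = 2; f(6) = 4.
Roots: {1}.

1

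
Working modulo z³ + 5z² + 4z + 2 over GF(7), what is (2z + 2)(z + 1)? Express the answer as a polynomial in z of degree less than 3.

Multiply in GF(7)[z]: (2z + 2)·(z + 1) = 2z² + 4z + 2.
Reduced: 2z² + 4z + 2.

2z^2 + 4z + 2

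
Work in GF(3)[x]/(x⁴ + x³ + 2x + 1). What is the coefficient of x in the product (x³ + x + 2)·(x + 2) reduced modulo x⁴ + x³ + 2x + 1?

Multiply in GF(3)[x]: (x³ + x + 2)·(x + 2) = x⁴ + 2x³ + x² + x + 1.
Reduce using x⁴ ≡ 2x³ + x + 2 (mod x⁴ + x³ + 2x + 1).
Reduced: x³ + x² + 2x.

2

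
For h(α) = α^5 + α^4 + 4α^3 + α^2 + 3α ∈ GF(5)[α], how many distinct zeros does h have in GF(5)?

4

Evaluate at each of the 5 elements of GF(5):
h(0) = 0 → root; h(1) = 0 → root; h(2) = 0 → root; h(3) = 0 → root; h(4) = 4.
Roots: {0, 1, 2, 3}.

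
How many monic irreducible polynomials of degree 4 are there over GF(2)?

3

Gauss's count: N_{2}(4) = (1/4) Σ_{d|4} μ(4/d)·2^d.
Divisors of 4: 1, 2, 4; μ(4/d) for each: 0, -1, 1.
Σ = − 2^2 + 2^4 = 12.
N = 12/4 = 3.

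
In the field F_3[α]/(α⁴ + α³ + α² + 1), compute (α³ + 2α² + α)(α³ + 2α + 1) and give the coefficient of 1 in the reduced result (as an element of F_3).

2

Multiply in F_3[α]: (α³ + 2α² + α)·(α³ + 2α + 1) = α⁶ + 2α⁵ + 2α³ + α² + α.
Reduce using α⁴ ≡ 2α³ + 2α² + 2 (mod α⁴ + α³ + α² + 1).
Reduced: 2α² + 2.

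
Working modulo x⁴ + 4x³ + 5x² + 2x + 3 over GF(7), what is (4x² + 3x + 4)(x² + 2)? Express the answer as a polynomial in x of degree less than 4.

Multiply in GF(7)[x]: (4x² + 3x + 4)·(x² + 2) = 4x⁴ + 3x³ + 5x² + 6x + 1.
Reduce using x⁴ ≡ 3x³ + 2x² + 5x + 4 (mod x⁴ + 4x³ + 5x² + 2x + 3).
Reduced: x³ + 6x² + 5x + 3.

x^3 + 6x^2 + 5x + 3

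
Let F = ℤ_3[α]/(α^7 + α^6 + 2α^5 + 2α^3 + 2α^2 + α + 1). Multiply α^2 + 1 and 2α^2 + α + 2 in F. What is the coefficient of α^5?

0

Multiply in ℤ_3[α]: (α^2 + 1)·(2α^2 + α + 2) = 2α^4 + α^3 + α^2 + α + 2.
Reduced: 2α^4 + α^3 + α^2 + α + 2.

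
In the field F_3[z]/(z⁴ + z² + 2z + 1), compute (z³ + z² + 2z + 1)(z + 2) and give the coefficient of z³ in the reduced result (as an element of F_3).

Multiply in F_3[z]: (z³ + z² + 2z + 1)·(z + 2) = z⁴ + z² + 2z + 2.
Reduce using z⁴ ≡ 2z² + z + 2 (mod z⁴ + z² + 2z + 1).
Reduced: 1.

0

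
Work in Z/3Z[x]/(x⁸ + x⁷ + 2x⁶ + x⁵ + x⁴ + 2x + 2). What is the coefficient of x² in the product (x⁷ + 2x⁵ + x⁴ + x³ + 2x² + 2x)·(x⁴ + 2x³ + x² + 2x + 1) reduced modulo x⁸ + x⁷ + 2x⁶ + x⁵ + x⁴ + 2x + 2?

Multiply in Z/3Z[x]: (x⁷ + 2x⁵ + x⁴ + x³ + 2x² + 2x)·(x⁴ + 2x³ + x² + 2x + 1) = x¹¹ + 2x¹⁰ + x⁸ + 2x⁵ + x³ + 2x.
Reduce using x⁸ ≡ 2x⁷ + x⁶ + 2x⁵ + 2x⁴ + x + 1 (mod x⁸ + x⁷ + 2x⁶ + x⁵ + x⁴ + 2x + 2).
Reduced: x⁵ + x² + 1.

1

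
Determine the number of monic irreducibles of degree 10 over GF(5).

The number of monic irreducibles of degree 10 over GF(5) is (1/10)·Σ_{d∣10} μ(10/d) 5^d.
Divisors of 10: 1, 2, 5, 10; μ(10/d) for each: 1, -1, -1, 1.
Σ = 5^1 − 5^2 − 5^5 + 5^10 = 9762480.
N = 9762480/10 = 976248.

976248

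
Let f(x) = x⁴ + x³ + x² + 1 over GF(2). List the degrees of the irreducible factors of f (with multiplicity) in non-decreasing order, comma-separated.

1, 3

Roots in GF(2): f(0) = 1; f(1) = 0 → root.
Linear factors from roots: (x + 1).
Complete factorization: f(x) = (x + 1)·(x³ + x + 1).
Factor degrees with multiplicity: 1 + 3 = 4.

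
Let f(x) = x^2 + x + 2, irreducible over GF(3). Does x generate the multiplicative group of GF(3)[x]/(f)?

|GF(3^2)^×| = 3^2 − 1 = 8. Prime factorization: 8 = 2^3.
f is primitive ⇔ x has order 8 in GF(3)[x]/(f), i.e. x^(8/q) ≠ 1 for each prime q | 8.
x^(4) mod f = 2.
None equal 1, so x has full order 8; f is primitive.

Yes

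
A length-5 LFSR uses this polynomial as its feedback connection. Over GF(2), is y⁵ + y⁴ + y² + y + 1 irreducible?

Yes

Write P(y) = y⁵ + y⁴ + y² + y + 1.
Check for roots in GF(2): P(0) = 1; P(1) = 1.
No roots, so no linear factors.
Monic irreducibles of degree 2 over GF(2): y² + y + 1.
None of them divide P (all give nonzero remainder).
No irreducible factor of degree ≤ 2 exists, so P is irreducible over GF(2).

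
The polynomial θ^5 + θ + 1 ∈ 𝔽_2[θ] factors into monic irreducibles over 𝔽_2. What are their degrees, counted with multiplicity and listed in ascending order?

2, 3

Write g(θ) = θ^5 + θ + 1.
Roots in 𝔽_2: g(0) = 1; g(1) = 1.
Complete factorization: g(θ) = (θ^2 + θ + 1)·(θ^3 + θ^2 + 1).
Factor degrees with multiplicity: 2 + 3 = 5.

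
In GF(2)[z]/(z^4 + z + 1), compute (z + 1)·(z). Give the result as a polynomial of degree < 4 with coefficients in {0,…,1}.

z^2 + z

Multiply in GF(2)[z]: (z + 1)·(z) = z^2 + z.
Reduced: z^2 + z.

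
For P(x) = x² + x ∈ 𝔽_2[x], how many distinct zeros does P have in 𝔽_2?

Evaluate at each of the 2 elements of 𝔽_2:
P(0) = 0 → root; P(1) = 0 → root.
Roots: {0, 1}.

2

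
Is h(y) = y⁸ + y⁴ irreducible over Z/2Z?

Check for roots in Z/2Z: h(0) = 0 → root; h(1) = 0 → root.
h(0) = 0, so (y) divides h(y); h is reducible.

No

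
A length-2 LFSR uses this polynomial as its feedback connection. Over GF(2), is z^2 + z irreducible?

No

Write m(z) = z^2 + z.
Check for roots in GF(2): m(0) = 0 → root; m(1) = 0 → root.
m(0) = 0, so (z) divides m(z); m is reducible.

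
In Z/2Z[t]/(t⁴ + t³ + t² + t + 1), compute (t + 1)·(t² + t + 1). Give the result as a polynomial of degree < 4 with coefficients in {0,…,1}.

t^3 + 1

Multiply in Z/2Z[t]: (t + 1)·(t² + t + 1) = t³ + 1.
Reduced: t³ + 1.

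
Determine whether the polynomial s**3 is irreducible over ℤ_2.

No

Write f(s) = s**3.
Check for roots in ℤ_2: f(0) = 0 → root; f(1) = 1.
f(0) = 0, so (s) divides f(s); f is reducible.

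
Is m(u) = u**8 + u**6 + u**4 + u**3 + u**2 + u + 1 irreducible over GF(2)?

Check for roots in GF(2): m(0) = 1; m(1) = 1.
No roots, so no linear factors.
Monic irreducibles of degree 2 over GF(2): u**2 + u + 1.
None of them divide m (all give nonzero remainder).
Monic irreducibles of degree 3 over GF(2): u**3 + u + 1, u**3 + u**2 + 1.
None of them divide m (all give nonzero remainder).
Monic irreducibles of degree 4 over GF(2): u**4 + u + 1, u**4 + u**3 + 1, u**4 + u**3 + u**2 + u + 1.
None of them divide m (all give nonzero remainder).
No irreducible factor of degree ≤ 4 exists, so m is irreducible over GF(2).

Yes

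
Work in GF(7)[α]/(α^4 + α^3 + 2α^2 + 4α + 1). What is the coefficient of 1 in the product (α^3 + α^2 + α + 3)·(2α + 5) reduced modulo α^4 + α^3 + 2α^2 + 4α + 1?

6

Multiply in GF(7)[α]: (α^3 + α^2 + α + 3)·(2α + 5) = 2α^4 + 4α + 1.
Reduce using α^4 ≡ 6α^3 + 5α^2 + 3α + 6 (mod α^4 + α^3 + 2α^2 + 4α + 1).
Reduced: 5α^3 + 3α^2 + 3α + 6.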